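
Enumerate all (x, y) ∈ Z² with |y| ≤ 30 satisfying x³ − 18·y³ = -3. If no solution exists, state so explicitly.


The equation is x³ - 18y³ = -3. For fixed y, x³ = 18·y³ − 3, so a solution requires the RHS to be a perfect cube.
Strategy: iterate y from -30 to 30, compute RHS = 18·y³ − 3, and check whether it is a (positive or negative) perfect cube.
Check small values of y:
  y = 0: RHS = -3 is not a perfect cube.
  y = 1: RHS = 15 is not a perfect cube.
  y = -1: RHS = -21 is not a perfect cube.
  y = 2: RHS = 141 is not a perfect cube.
  y = -2: RHS = -147 is not a perfect cube.
  y = 3: RHS = 483 is not a perfect cube.
  y = -3: RHS = -489 is not a perfect cube.
Continuing the search up to |y| = 30 finds no solutions either.
No (x, y) in the scanned range satisfies the equation.

No integer solutions with |y| ≤ 30.


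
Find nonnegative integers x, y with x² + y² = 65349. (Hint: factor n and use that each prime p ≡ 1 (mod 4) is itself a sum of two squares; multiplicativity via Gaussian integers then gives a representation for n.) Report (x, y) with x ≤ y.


Step 1: Factor n = 65349 = 3^2 · 53 · 137.
Step 2: Check the mod-4 condition on each prime factor: 3 ≡ 3 (mod 4), exponent 2 (must be even); 53 ≡ 1 (mod 4), exponent 1; 137 ≡ 1 (mod 4), exponent 1.
All primes ≡ 3 (mod 4) appear to even exponent (or don't appear), so by the two-squares theorem n IS expressible as a sum of two squares.
Step 3: Build a representation. Group n = k² · m with k = 3 and m = 53 · 137 = 7261 (a product of primes ≡ 1 (mod 4)); a representation of m scales to one of n via (k·x)² + (k·y)² = k²(x² + y²). Each prime p ≡ 1 (mod 4) is itself a sum of two squares; find a² by testing p − a² for a perfect square:
  53: 53 − 1² = 52, 53 − 2² = 49 = 7² ⇒ 53 = 2² + 7².
  137: 137 − 1² = 136, 137 − 2² = 133, 137 − 3² = 128, 137 − 4² = 121 = 11² ⇒ 137 = 4² + 11².
  Combine using the Brahmagupta–Fibonacci identity (a² + b²)(c² + d²) = (ac − bd)² + (ad + bc)² = (ac + bd)² + (ad − bc)²:
  53 · 137 = 7261: from (2² + 7²)(4² + 11²), take (2·4 − 7·11, 2·11 + 7·4) = (8 − 77, 22 + 28) = (-69, 50); dropping signs (only squares matter) gives (69, 50); check 69² + 50² = 4761 + 2500 = 7261 ✓.
  Scale by k = 3: (3·69, 3·50) = (207, 150).
Step 4: Order so x ≤ y and verify: 150² + 207² = 22500 + 42849 = 65349 = n. ✓

n = 65349 = 150² + 207² (one valid representation with x ≤ y).


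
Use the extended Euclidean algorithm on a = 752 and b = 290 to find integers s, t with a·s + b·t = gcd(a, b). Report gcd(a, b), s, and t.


Euclidean algorithm on (752, 290) — divide until remainder is 0:
  752 = 2 · 290 + 172
  290 = 1 · 172 + 118
  172 = 1 · 118 + 54
  118 = 2 · 54 + 10
  54 = 5 · 10 + 4
  10 = 2 · 4 + 2
  4 = 2 · 2 + 0
gcd(752, 290) = 2.
Track Bezout coefficients alongside the remainders: start with r₀ = 752 = a·1 + b·0 (s = 1, t = 0) and r₁ = 290 = a·0 + b·1 (s = 0, t = 1); each new remainder r_{k+1} = r_{k-1} − q_k·r_k inherits s_{k+1} = s_{k-1} − q_k·s_k, t_{k+1} = t_{k-1} − q_k·t_k, so r_k = a·s_k + b·t_k at every step:
  q = 2: r = 172, s = 1 − 2·0 = 1, t = 0 − 2·1 = -2  (check: 752·1 + 290·(-2) = 172)
  q = 1: r = 118, s = 0 − 1·1 = -1, t = 1 − 1·(-2) = 3  (check: 752·(-1) + 290·3 = 118)
  q = 1: r = 54, s = 1 − 1·(-1) = 2, t = -2 − 1·3 = -5  (check: 752·2 + 290·(-5) = 54)
  q = 2: r = 10, s = -1 − 2·2 = -5, t = 3 − 2·(-5) = 13  (check: 752·(-5) + 290·13 = 10)
  q = 5: r = 4, s = 2 − 5·(-5) = 27, t = -5 − 5·13 = -70  (check: 752·27 + 290·(-70) = 4)
  q = 2: r = 2, s = -5 − 2·27 = -59, t = 13 − 2·(-70) = 153  (check: 752·(-59) + 290·153 = 2)
The row with r = 2 (the gcd) gives the Bezout coefficients s = -59, t = 153.
Result: 752 · (-59) + 290 · (153) = 2.

gcd(752, 290) = 2; s = -59, t = 153 (check: 752·(-59) + 290·153 = 2).


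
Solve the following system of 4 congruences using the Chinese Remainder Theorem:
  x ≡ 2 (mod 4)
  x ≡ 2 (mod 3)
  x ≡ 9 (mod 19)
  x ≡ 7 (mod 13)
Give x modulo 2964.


Product of moduli M = 4 · 3 · 19 · 13 = 2964.
Merge one congruence at a time:
  Start: x ≡ 2 (mod 4).
  Combine with x ≡ 2 (mod 3); new modulus lcm = 12.
    Write x = 2 + 4·t and substitute into x ≡ 2 (mod 3): 4·t ≡ 2 − 2 = 0 (mod 3).
    Reduce coefficients mod 3: 1·t ≡ 0 (mod 3).
    So t ≡ 0 (mod 3).
    Then x = 2 + 4·0 = 2, valid modulo lcm(4, 3) = 12: x ≡ 2 (mod 12).
  Combine with x ≡ 9 (mod 19); new modulus lcm = 228.
    Write x = 2 + 12·t and substitute into x ≡ 9 (mod 19): 12·t ≡ 9 − 2 = 7 (mod 19).
    The inverse of 12 mod 19 is 8 (since 12·8 = 96 = 5·19 + 1), so t ≡ 8·7 = 56 ≡ 18 (mod 19).
    Then x = 2 + 12·18 = 218, valid modulo lcm(12, 19) = 228: x ≡ 218 (mod 228).
  Combine with x ≡ 7 (mod 13); new modulus lcm = 2964.
    Write x = 218 + 228·t and substitute into x ≡ 7 (mod 13): 228·t ≡ 7 − 218 = -211 (mod 13).
    Reduce coefficients mod 13: 7·t ≡ 10 (mod 13).
    The inverse of 7 mod 13 is 2 (since 7·2 = 14 = 1·13 + 1), so t ≡ 2·10 = 20 ≡ 7 (mod 13).
    Then x = 218 + 228·7 = 1814, valid modulo lcm(228, 13) = 2964: x ≡ 1814 (mod 2964).
Verify against each original: 1814 mod 4 = 2, 1814 mod 3 = 2, 1814 mod 19 = 9, 1814 mod 13 = 7.

x ≡ 1814 (mod 2964).


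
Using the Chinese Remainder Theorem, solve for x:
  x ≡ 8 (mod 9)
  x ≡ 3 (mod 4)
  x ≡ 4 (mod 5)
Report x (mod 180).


Moduli 9, 4, 5 are pairwise coprime; by CRT there is a unique solution modulo M = 9 · 4 · 5 = 180.
Solve pairwise, accumulating the modulus:
  Start with x ≡ 8 (mod 9).
  Combine with x ≡ 3 (mod 4): since gcd(9, 4) = 1, we get a unique residue mod 36.
    Write x = 8 + 9·t and substitute into x ≡ 3 (mod 4): 9·t ≡ 3 − 8 = -5 (mod 4).
    Reduce coefficients mod 4: 1·t ≡ 3 (mod 4).
    So t ≡ 3 (mod 4).
    Then x = 8 + 9·3 = 35, valid modulo lcm(9, 4) = 36: x ≡ 35 (mod 36).
  Combine with x ≡ 4 (mod 5): since gcd(36, 5) = 1, we get a unique residue mod 180.
    Write x = 35 + 36·t and substitute into x ≡ 4 (mod 5): 36·t ≡ 4 − 35 = -31 (mod 5).
    Reduce coefficients mod 5: 1·t ≡ 4 (mod 5).
    So t ≡ 4 (mod 5).
    Then x = 35 + 36·4 = 179, valid modulo lcm(36, 5) = 180: x ≡ 179 (mod 180).
Verify: 179 mod 9 = 8 ✓, 179 mod 4 = 3 ✓, 179 mod 5 = 4 ✓.

x ≡ 179 (mod 180).


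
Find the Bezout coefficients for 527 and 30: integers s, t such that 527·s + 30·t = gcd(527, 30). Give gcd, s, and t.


Euclidean algorithm on (527, 30) — divide until remainder is 0:
  527 = 17 · 30 + 17
  30 = 1 · 17 + 13
  17 = 1 · 13 + 4
  13 = 3 · 4 + 1
  4 = 4 · 1 + 0
gcd(527, 30) = 1.
Track Bezout coefficients alongside the remainders: start with r₀ = 527 = a·1 + b·0 (s = 1, t = 0) and r₁ = 30 = a·0 + b·1 (s = 0, t = 1); each new remainder r_{k+1} = r_{k-1} − q_k·r_k inherits s_{k+1} = s_{k-1} − q_k·s_k, t_{k+1} = t_{k-1} − q_k·t_k, so r_k = a·s_k + b·t_k at every step:
  q = 17: r = 17, s = 1 − 17·0 = 1, t = 0 − 17·1 = -17  (check: 527·1 + 30·(-17) = 17)
  q = 1: r = 13, s = 0 − 1·1 = -1, t = 1 − 1·(-17) = 18  (check: 527·(-1) + 30·18 = 13)
  q = 1: r = 4, s = 1 − 1·(-1) = 2, t = -17 − 1·18 = -35  (check: 527·2 + 30·(-35) = 4)
  q = 3: r = 1, s = -1 − 3·2 = -7, t = 18 − 3·(-35) = 123  (check: 527·(-7) + 30·123 = 1)
The row with r = 1 (the gcd) gives the Bezout coefficients s = -7, t = 123.
Result: 527 · (-7) + 30 · (123) = 1.

gcd(527, 30) = 1; s = -7, t = 123 (check: 527·(-7) + 30·123 = 1).


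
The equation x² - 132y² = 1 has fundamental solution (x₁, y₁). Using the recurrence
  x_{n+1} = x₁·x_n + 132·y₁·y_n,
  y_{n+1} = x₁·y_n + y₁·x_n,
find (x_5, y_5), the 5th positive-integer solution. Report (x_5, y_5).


Step 1: Find the fundamental solution (x₁, y₁) of x² - 132y² = 1.
  Expand √132 as a continued fraction. a₀ = ⌊√132⌋ = 11; iterate m_{k+1} = d_k·a_k − m_k, d_{k+1} = (132 − m_{k+1}²)/d_k, a_{k+1} = ⌊(a₀ + m_{k+1})/d_{k+1}⌋ (starting m₀ = 0, d₀ = 1), with convergents p_k = a_k·p_{k-1} + p_{k-2}, q_k = a_k·q_{k-1} + q_{k-2} (p₋₁ = 1, q₋₁ = 0):
  k = 0: a₀ = 11; p₀/q₀ = 11/1; p₀² − 132·q₀² = 121 − 132 = -11.
  k = 1: m = 11, d = 11, a = ⌊(11 + 11)/11⌋ = 2; p/q = (2·11 + 1)/(2·1 + 0) = 23/2; p² − 132·q² = 529 − 528 = 1.
  The first convergent with p² − 132·q² = 1 gives the fundamental solution (x₁, y₁) = (23, 2).
Step 2: Apply the recurrence (x_{n+1}, y_{n+1}) = (x₁x_n + 132y₁y_n, x₁y_n + y₁x_n) repeatedly.
  From (x_1, y_1) = (23, 2): x_2 = 23·23 + 132·2·2 = 1057; y_2 = 23·2 + 2·23 = 92.
  From (x_2, y_2) = (1057, 92): x_3 = 23·1057 + 132·2·92 = 48599; y_3 = 23·92 + 2·1057 = 4230.
  From (x_3, y_3) = (48599, 4230): x_4 = 23·48599 + 132·2·4230 = 2234497; y_4 = 23·4230 + 2·48599 = 194488.
  From (x_4, y_4) = (2234497, 194488): x_5 = 23·2234497 + 132·2·194488 = 102738263; y_5 = 23·194488 + 2·2234497 = 8942218.
Step 3: Verify x_5² - 132·y_5² = 10555150684257169 - 10555150684257168 = 1 (should be 1). ✓

(x_1, y_1) = (23, 2); (x_5, y_5) = (102738263, 8942218).


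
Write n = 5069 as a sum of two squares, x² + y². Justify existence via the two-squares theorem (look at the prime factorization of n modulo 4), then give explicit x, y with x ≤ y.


Step 1: Factor n = 5069 = 37 · 137.
Step 2: Check the mod-4 condition on each prime factor: 37 ≡ 1 (mod 4), exponent 1; 137 ≡ 1 (mod 4), exponent 1.
All primes ≡ 3 (mod 4) appear to even exponent (or don't appear), so by the two-squares theorem n IS expressible as a sum of two squares.
Step 3: Build a representation. Here n = 37 · 137 is a product of primes ≡ 1 (mod 4). Each prime p ≡ 1 (mod 4) is itself a sum of two squares; find a² by testing p − a² for a perfect square:
  37: 37 − 1² = 36 = 6² ⇒ 37 = 1² + 6².
  137: 137 − 1² = 136, 137 − 2² = 133, 137 − 3² = 128, 137 − 4² = 121 = 11² ⇒ 137 = 4² + 11².
  Combine using the Brahmagupta–Fibonacci identity (a² + b²)(c² + d²) = (ac − bd)² + (ad + bc)² = (ac + bd)² + (ad − bc)²:
  37 · 137 = 5069: from (1² + 6²)(4² + 11²), take (1·4 − 6·11, 1·11 + 6·4) = (4 − 66, 11 + 24) = (-62, 35); dropping signs (only squares matter) gives (62, 35); check 62² + 35² = 3844 + 1225 = 5069 ✓.
Step 4: Order so x ≤ y and verify: 35² + 62² = 1225 + 3844 = 5069 = n. ✓

n = 5069 = 35² + 62² (one valid representation with x ≤ y).


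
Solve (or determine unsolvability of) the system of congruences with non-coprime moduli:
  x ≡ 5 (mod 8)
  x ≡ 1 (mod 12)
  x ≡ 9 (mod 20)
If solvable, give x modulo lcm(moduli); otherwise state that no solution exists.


Moduli 8, 12, 20 are not pairwise coprime, so CRT works modulo lcm(m_i) when all pairwise compatibility conditions hold.
Pairwise compatibility: gcd(m_i, m_j) must divide a_i - a_j for every pair.
Merge one congruence at a time:
  Start: x ≡ 5 (mod 8).
  Combine with x ≡ 1 (mod 12): gcd(8, 12) = 4; 1 - 5 = -4, which IS divisible by 4, so compatible.
    Write x = 5 + 8·t and substitute into x ≡ 1 (mod 12): 8·t ≡ 1 − 5 = -4 (mod 12).
    Divide the congruence (and modulus) by g = 4: 2·t ≡ -1 (mod 3).
    Reduce coefficients mod 3: 2·t ≡ 2 (mod 3).
    The inverse of 2 mod 3 is 2 (since 2·2 = 4 = 1·3 + 1), so t ≡ 2·2 = 4 ≡ 1 (mod 3).
    Then x = 5 + 8·1 = 13, valid modulo lcm(8, 12) = 24: x ≡ 13 (mod 24).
  Combine with x ≡ 9 (mod 20): gcd(24, 20) = 4; 9 - 13 = -4, which IS divisible by 4, so compatible.
    Write x = 13 + 24·t and substitute into x ≡ 9 (mod 20): 24·t ≡ 9 − 13 = -4 (mod 20).
    Divide the congruence (and modulus) by g = 4: 6·t ≡ -1 (mod 5).
    Reduce coefficients mod 5: 1·t ≡ 4 (mod 5).
    So t ≡ 4 (mod 5).
    Then x = 13 + 24·4 = 109, valid modulo lcm(24, 20) = 120: x ≡ 109 (mod 120).
Verify: 109 mod 8 = 5, 109 mod 12 = 1, 109 mod 20 = 9.

x ≡ 109 (mod 120).


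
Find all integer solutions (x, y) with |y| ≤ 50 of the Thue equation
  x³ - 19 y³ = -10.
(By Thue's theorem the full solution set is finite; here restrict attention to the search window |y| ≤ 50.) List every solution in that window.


The equation is x³ - 19y³ = -10. For fixed y, x³ = 19·y³ − 10, so a solution requires the RHS to be a perfect cube.
Strategy: iterate y from -50 to 50, compute RHS = 19·y³ − 10, and check whether it is a (positive or negative) perfect cube.
Check small values of y:
  y = 0: RHS = -10 is not a perfect cube.
  y = 1: RHS = 9 is not a perfect cube.
  y = -1: RHS = -29 is not a perfect cube.
  y = 2: RHS = 142 is not a perfect cube.
  y = -2: RHS = -162 is not a perfect cube.
  y = 3: RHS = 503 is not a perfect cube.
  y = -3: RHS = -523 is not a perfect cube.
Continuing the search up to |y| = 50 finds no solutions either.
No (x, y) in the scanned range satisfies the equation.

No integer solutions with |y| ≤ 50.


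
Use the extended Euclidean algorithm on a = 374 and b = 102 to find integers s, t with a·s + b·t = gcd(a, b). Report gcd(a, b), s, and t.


Euclidean algorithm on (374, 102) — divide until remainder is 0:
  374 = 3 · 102 + 68
  102 = 1 · 68 + 34
  68 = 2 · 34 + 0
gcd(374, 102) = 34.
Track Bezout coefficients alongside the remainders: start with r₀ = 374 = a·1 + b·0 (s = 1, t = 0) and r₁ = 102 = a·0 + b·1 (s = 0, t = 1); each new remainder r_{k+1} = r_{k-1} − q_k·r_k inherits s_{k+1} = s_{k-1} − q_k·s_k, t_{k+1} = t_{k-1} − q_k·t_k, so r_k = a·s_k + b·t_k at every step:
  q = 3: r = 68, s = 1 − 3·0 = 1, t = 0 − 3·1 = -3  (check: 374·1 + 102·(-3) = 68)
  q = 1: r = 34, s = 0 − 1·1 = -1, t = 1 − 1·(-3) = 4  (check: 374·(-1) + 102·4 = 34)
The row with r = 34 (the gcd) gives the Bezout coefficients s = -1, t = 4.
Result: 374 · (-1) + 102 · (4) = 34.

gcd(374, 102) = 34; s = -1, t = 4 (check: 374·(-1) + 102·4 = 34).


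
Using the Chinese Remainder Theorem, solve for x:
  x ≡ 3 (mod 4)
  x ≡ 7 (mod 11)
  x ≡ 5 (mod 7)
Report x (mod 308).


Moduli 4, 11, 7 are pairwise coprime; by CRT there is a unique solution modulo M = 4 · 11 · 7 = 308.
Solve pairwise, accumulating the modulus:
  Start with x ≡ 3 (mod 4).
  Combine with x ≡ 7 (mod 11): since gcd(4, 11) = 1, we get a unique residue mod 44.
    Write x = 3 + 4·t and substitute into x ≡ 7 (mod 11): 4·t ≡ 7 − 3 = 4 (mod 11).
    The inverse of 4 mod 11 is 3 (since 4·3 = 12 = 1·11 + 1), so t ≡ 3·4 = 12 ≡ 1 (mod 11).
    Then x = 3 + 4·1 = 7, valid modulo lcm(4, 11) = 44: x ≡ 7 (mod 44).
  Combine with x ≡ 5 (mod 7): since gcd(44, 7) = 1, we get a unique residue mod 308.
    Write x = 7 + 44·t and substitute into x ≡ 5 (mod 7): 44·t ≡ 5 − 7 = -2 (mod 7).
    Reduce coefficients mod 7: 2·t ≡ 5 (mod 7).
    The inverse of 2 mod 7 is 4 (since 2·4 = 8 = 1·7 + 1), so t ≡ 4·5 = 20 ≡ 6 (mod 7).
    Then x = 7 + 44·6 = 271, valid modulo lcm(44, 7) = 308: x ≡ 271 (mod 308).
Verify: 271 mod 4 = 3 ✓, 271 mod 11 = 7 ✓, 271 mod 7 = 5 ✓.

x ≡ 271 (mod 308).


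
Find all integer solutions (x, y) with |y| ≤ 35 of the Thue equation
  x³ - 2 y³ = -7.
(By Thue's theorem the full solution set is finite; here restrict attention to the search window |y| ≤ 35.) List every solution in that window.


The equation is x³ - 2y³ = -7. For fixed y, x³ = 2·y³ − 7, so a solution requires the RHS to be a perfect cube.
Strategy: iterate y from -35 to 35, compute RHS = 2·y³ − 7, and check whether it is a (positive or negative) perfect cube.
Check small values of y:
  y = 0: RHS = -7 is not a perfect cube.
  y = 1: RHS = -5 is not a perfect cube.
  y = -1: RHS = -9 is not a perfect cube.
  y = 2: RHS = 9 is not a perfect cube.
  y = -2: RHS = -23 is not a perfect cube.
  y = 3: RHS = 47 is not a perfect cube.
  y = -3: RHS = -61 is not a perfect cube.
Continuing the search up to |y| = 35 finds no solutions either.
No (x, y) in the scanned range satisfies the equation.

No integer solutions with |y| ≤ 35.


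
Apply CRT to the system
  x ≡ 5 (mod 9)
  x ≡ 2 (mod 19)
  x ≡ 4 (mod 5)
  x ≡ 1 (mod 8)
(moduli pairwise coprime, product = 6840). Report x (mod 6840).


Product of moduli M = 9 · 19 · 5 · 8 = 6840.
Merge one congruence at a time:
  Start: x ≡ 5 (mod 9).
  Combine with x ≡ 2 (mod 19); new modulus lcm = 171.
    Write x = 5 + 9·t and substitute into x ≡ 2 (mod 19): 9·t ≡ 2 − 5 = -3 (mod 19).
    Reduce coefficients mod 19: 9·t ≡ 16 (mod 19).
    The inverse of 9 mod 19 is 17 (since 9·17 = 153 = 8·19 + 1), so t ≡ 17·16 = 272 ≡ 6 (mod 19).
    Then x = 5 + 9·6 = 59, valid modulo lcm(9, 19) = 171: x ≡ 59 (mod 171).
  Combine with x ≡ 4 (mod 5); new modulus lcm = 855.
    Write x = 59 + 171·t and substitute into x ≡ 4 (mod 5): 171·t ≡ 4 − 59 = -55 (mod 5).
    Reduce coefficients mod 5: 1·t ≡ 0 (mod 5).
    So t ≡ 0 (mod 5).
    Then x = 59 + 171·0 = 59, valid modulo lcm(171, 5) = 855: x ≡ 59 (mod 855).
  Combine with x ≡ 1 (mod 8); new modulus lcm = 6840.
    Write x = 59 + 855·t and substitute into x ≡ 1 (mod 8): 855·t ≡ 1 − 59 = -58 (mod 8).
    Reduce coefficients mod 8: 7·t ≡ 6 (mod 8).
    The inverse of 7 mod 8 is 7 (since 7·7 = 49 = 6·8 + 1), so t ≡ 7·6 = 42 ≡ 2 (mod 8).
    Then x = 59 + 855·2 = 1769, valid modulo lcm(855, 8) = 6840: x ≡ 1769 (mod 6840).
Verify against each original: 1769 mod 9 = 5, 1769 mod 19 = 2, 1769 mod 5 = 4, 1769 mod 8 = 1.

x ≡ 1769 (mod 6840).


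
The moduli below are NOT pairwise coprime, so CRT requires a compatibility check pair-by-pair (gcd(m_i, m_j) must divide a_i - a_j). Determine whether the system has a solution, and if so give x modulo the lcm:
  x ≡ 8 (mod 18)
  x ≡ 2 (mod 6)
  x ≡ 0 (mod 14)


Moduli 18, 6, 14 are not pairwise coprime, so CRT works modulo lcm(m_i) when all pairwise compatibility conditions hold.
Pairwise compatibility: gcd(m_i, m_j) must divide a_i - a_j for every pair.
Merge one congruence at a time:
  Start: x ≡ 8 (mod 18).
  Combine with x ≡ 2 (mod 6): gcd(18, 6) = 6; 2 - 8 = -6, which IS divisible by 6, so compatible.
    Write x = 8 + 18·t and substitute into x ≡ 2 (mod 6): 18·t ≡ 2 − 8 = -6 (mod 6).
    Divide the congruence (and modulus) by g = 6: 3·t ≡ -1 (mod 1).
    Modulo 1 every t works; take t = 0.
    Then x = 8 + 18·0 = 8, valid modulo lcm(18, 6) = 18: x ≡ 8 (mod 18).
  Combine with x ≡ 0 (mod 14): gcd(18, 14) = 2; 0 - 8 = -8, which IS divisible by 2, so compatible.
    Write x = 8 + 18·t and substitute into x ≡ 0 (mod 14): 18·t ≡ 0 − 8 = -8 (mod 14).
    Divide the congruence (and modulus) by g = 2: 9·t ≡ -4 (mod 7).
    Reduce coefficients mod 7: 2·t ≡ 3 (mod 7).
    The inverse of 2 mod 7 is 4 (since 2·4 = 8 = 1·7 + 1), so t ≡ 4·3 = 12 ≡ 5 (mod 7).
    Then x = 8 + 18·5 = 98, valid modulo lcm(18, 14) = 126: x ≡ 98 (mod 126).
Verify: 98 mod 18 = 8, 98 mod 6 = 2, 98 mod 14 = 0.

x ≡ 98 (mod 126).


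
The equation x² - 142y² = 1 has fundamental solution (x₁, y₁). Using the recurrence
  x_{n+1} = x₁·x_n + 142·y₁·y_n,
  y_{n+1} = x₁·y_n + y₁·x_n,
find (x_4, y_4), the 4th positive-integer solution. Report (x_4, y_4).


Step 1: Find the fundamental solution (x₁, y₁) of x² - 142y² = 1.
  Expand √142 as a continued fraction. a₀ = ⌊√142⌋ = 11; iterate m_{k+1} = d_k·a_k − m_k, d_{k+1} = (142 − m_{k+1}²)/d_k, a_{k+1} = ⌊(a₀ + m_{k+1})/d_{k+1}⌋ (starting m₀ = 0, d₀ = 1), with convergents p_k = a_k·p_{k-1} + p_{k-2}, q_k = a_k·q_{k-1} + q_{k-2} (p₋₁ = 1, q₋₁ = 0):
  k = 0: a₀ = 11; p₀/q₀ = 11/1; p₀² − 142·q₀² = 121 − 142 = -21.
  k = 1: m = 11, d = 21, a = ⌊(11 + 11)/21⌋ = 1; p/q = (1·11 + 1)/(1·1 + 0) = 12/1; p² − 142·q² = 144 − 142 = 2.
  k = 2: m = 10, d = 2, a = ⌊(11 + 10)/2⌋ = 10; p/q = (10·12 + 11)/(10·1 + 1) = 131/11; p² − 142·q² = 17161 − 17182 = -21.
  k = 3: m = 10, d = 21, a = ⌊(11 + 10)/21⌋ = 1; p/q = (1·131 + 12)/(1·11 + 1) = 143/12; p² − 142·q² = 20449 − 20448 = 1.
  The first convergent with p² − 142·q² = 1 gives the fundamental solution (x₁, y₁) = (143, 12).
Step 2: Apply the recurrence (x_{n+1}, y_{n+1}) = (x₁x_n + 142y₁y_n, x₁y_n + y₁x_n) repeatedly.
  From (x_1, y_1) = (143, 12): x_2 = 143·143 + 142·12·12 = 40897; y_2 = 143·12 + 12·143 = 3432.
  From (x_2, y_2) = (40897, 3432): x_3 = 143·40897 + 142·12·3432 = 11696399; y_3 = 143·3432 + 12·40897 = 981540.
  From (x_3, y_3) = (11696399, 981540): x_4 = 143·11696399 + 142·12·981540 = 3345129217; y_4 = 143·981540 + 12·11696399 = 280717008.
Step 3: Verify x_4² - 142·y_4² = 11189889478427033089 - 11189889478427033088 = 1 (should be 1). ✓

(x_1, y_1) = (143, 12); (x_4, y_4) = (3345129217, 280717008).


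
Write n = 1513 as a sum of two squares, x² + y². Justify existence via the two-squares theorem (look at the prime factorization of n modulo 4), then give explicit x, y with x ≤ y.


Step 1: Factor n = 1513 = 17 · 89.
Step 2: Check the mod-4 condition on each prime factor: 17 ≡ 1 (mod 4), exponent 1; 89 ≡ 1 (mod 4), exponent 1.
All primes ≡ 3 (mod 4) appear to even exponent (or don't appear), so by the two-squares theorem n IS expressible as a sum of two squares.
Step 3: Build a representation. Here n = 17 · 89 is a product of primes ≡ 1 (mod 4). Each prime p ≡ 1 (mod 4) is itself a sum of two squares; find a² by testing p − a² for a perfect square:
  17: 17 − 1² = 16 = 4² ⇒ 17 = 1² + 4².
  89: 89 − 1² = 88, 89 − 2² = 85, 89 − 3² = 80, 89 − 4² = 73, 89 − 5² = 64 = 8² ⇒ 89 = 5² + 8².
  Combine using the Brahmagupta–Fibonacci identity (a² + b²)(c² + d²) = (ac − bd)² + (ad + bc)² = (ac + bd)² + (ad − bc)²:
  17 · 89 = 1513: from (1² + 4²)(5² + 8²), take (1·5 − 4·8, 1·8 + 4·5) = (5 − 32, 8 + 20) = (-27, 28); dropping signs (only squares matter) gives (27, 28); check 27² + 28² = 729 + 784 = 1513 ✓.
Step 4: Order so x ≤ y and verify: 27² + 28² = 729 + 784 = 1513 = n. ✓

n = 1513 = 27² + 28² (one valid representation with x ≤ y).


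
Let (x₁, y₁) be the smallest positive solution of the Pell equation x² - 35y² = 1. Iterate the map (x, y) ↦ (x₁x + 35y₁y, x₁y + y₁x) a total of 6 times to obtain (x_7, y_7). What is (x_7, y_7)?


Step 1: Find the fundamental solution (x₁, y₁) of x² - 35y² = 1.
  Expand √35 as a continued fraction. a₀ = ⌊√35⌋ = 5; iterate m_{k+1} = d_k·a_k − m_k, d_{k+1} = (35 − m_{k+1}²)/d_k, a_{k+1} = ⌊(a₀ + m_{k+1})/d_{k+1}⌋ (starting m₀ = 0, d₀ = 1), with convergents p_k = a_k·p_{k-1} + p_{k-2}, q_k = a_k·q_{k-1} + q_{k-2} (p₋₁ = 1, q₋₁ = 0):
  k = 0: a₀ = 5; p₀/q₀ = 5/1; p₀² − 35·q₀² = 25 − 35 = -10.
  k = 1: m = 5, d = 10, a = ⌊(5 + 5)/10⌋ = 1; p/q = (1·5 + 1)/(1·1 + 0) = 6/1; p² − 35·q² = 36 − 35 = 1.
  The first convergent with p² − 35·q² = 1 gives the fundamental solution (x₁, y₁) = (6, 1).
Step 2: Apply the recurrence (x_{n+1}, y_{n+1}) = (x₁x_n + 35y₁y_n, x₁y_n + y₁x_n) repeatedly.
  From (x_1, y_1) = (6, 1): x_2 = 6·6 + 35·1·1 = 71; y_2 = 6·1 + 1·6 = 12.
  From (x_2, y_2) = (71, 12): x_3 = 6·71 + 35·1·12 = 846; y_3 = 6·12 + 1·71 = 143.
  From (x_3, y_3) = (846, 143): x_4 = 6·846 + 35·1·143 = 10081; y_4 = 6·143 + 1·846 = 1704.
  From (x_4, y_4) = (10081, 1704): x_5 = 6·10081 + 35·1·1704 = 120126; y_5 = 6·1704 + 1·10081 = 20305.
  From (x_5, y_5) = (120126, 20305): x_6 = 6·120126 + 35·1·20305 = 1431431; y_6 = 6·20305 + 1·120126 = 241956.
  From (x_6, y_6) = (1431431, 241956): x_7 = 6·1431431 + 35·1·241956 = 17057046; y_7 = 6·241956 + 1·1431431 = 2883167.
Step 3: Verify x_7² - 35·y_7² = 290942818246116 - 290942818246115 = 1 (should be 1). ✓

(x_1, y_1) = (6, 1); (x_7, y_7) = (17057046, 2883167).


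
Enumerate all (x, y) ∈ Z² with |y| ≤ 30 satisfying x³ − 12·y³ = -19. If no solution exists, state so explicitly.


The equation is x³ - 12y³ = -19. For fixed y, x³ = 12·y³ − 19, so a solution requires the RHS to be a perfect cube.
Strategy: iterate y from -30 to 30, compute RHS = 12·y³ − 19, and check whether it is a (positive or negative) perfect cube.
Check small values of y:
  y = 0: RHS = -19 is not a perfect cube.
  y = 1: RHS = -7 is not a perfect cube.
  y = -1: RHS = -31 is not a perfect cube.
  y = 2: RHS = 77 is not a perfect cube.
  y = -2: RHS = -115 is not a perfect cube.
  y = 3: RHS = 305 is not a perfect cube.
  y = -3: RHS = -343 = (-7)³ ⇒ x = -7 works.
Continuing the search up to |y| = 30 finds no further solutions beyond those listed.
Collected solutions: (-7, -3).

Solutions (with |y| ≤ 30): (-7, -3).


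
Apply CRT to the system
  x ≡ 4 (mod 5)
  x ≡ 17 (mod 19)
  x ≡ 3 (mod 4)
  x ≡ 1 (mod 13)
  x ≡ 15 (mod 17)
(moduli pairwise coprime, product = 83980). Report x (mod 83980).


Product of moduli M = 5 · 19 · 4 · 13 · 17 = 83980.
Merge one congruence at a time:
  Start: x ≡ 4 (mod 5).
  Combine with x ≡ 17 (mod 19); new modulus lcm = 95.
    Write x = 4 + 5·t and substitute into x ≡ 17 (mod 19): 5·t ≡ 17 − 4 = 13 (mod 19).
    The inverse of 5 mod 19 is 4 (since 5·4 = 20 = 1·19 + 1), so t ≡ 4·13 = 52 ≡ 14 (mod 19).
    Then x = 4 + 5·14 = 74, valid modulo lcm(5, 19) = 95: x ≡ 74 (mod 95).
  Combine with x ≡ 3 (mod 4); new modulus lcm = 380.
    Write x = 74 + 95·t and substitute into x ≡ 3 (mod 4): 95·t ≡ 3 − 74 = -71 (mod 4).
    Reduce coefficients mod 4: 3·t ≡ 1 (mod 4).
    The inverse of 3 mod 4 is 3 (since 3·3 = 9 = 2·4 + 1), so t ≡ 3·1 = 3 ≡ 3 (mod 4).
    Then x = 74 + 95·3 = 359, valid modulo lcm(95, 4) = 380: x ≡ 359 (mod 380).
  Combine with x ≡ 1 (mod 13); new modulus lcm = 4940.
    Write x = 359 + 380·t and substitute into x ≡ 1 (mod 13): 380·t ≡ 1 − 359 = -358 (mod 13).
    Reduce coefficients mod 13: 3·t ≡ 6 (mod 13).
    The inverse of 3 mod 13 is 9 (since 3·9 = 27 = 2·13 + 1), so t ≡ 9·6 = 54 ≡ 2 (mod 13).
    Then x = 359 + 380·2 = 1119, valid modulo lcm(380, 13) = 4940: x ≡ 1119 (mod 4940).
  Combine with x ≡ 15 (mod 17); new modulus lcm = 83980.
    Write x = 1119 + 4940·t and substitute into x ≡ 15 (mod 17): 4940·t ≡ 15 − 1119 = -1104 (mod 17).
    Reduce coefficients mod 17: 10·t ≡ 1 (mod 17).
    The inverse of 10 mod 17 is 12 (since 10·12 = 120 = 7·17 + 1), so t ≡ 12·1 = 12 ≡ 12 (mod 17).
    Then x = 1119 + 4940·12 = 60399, valid modulo lcm(4940, 17) = 83980: x ≡ 60399 (mod 83980).
Verify against each original: 60399 mod 5 = 4, 60399 mod 19 = 17, 60399 mod 4 = 3, 60399 mod 13 = 1, 60399 mod 17 = 15.

x ≡ 60399 (mod 83980).


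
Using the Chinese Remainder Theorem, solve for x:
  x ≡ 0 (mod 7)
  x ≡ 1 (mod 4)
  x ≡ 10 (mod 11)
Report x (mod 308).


Moduli 7, 4, 11 are pairwise coprime; by CRT there is a unique solution modulo M = 7 · 4 · 11 = 308.
Solve pairwise, accumulating the modulus:
  Start with x ≡ 0 (mod 7).
  Combine with x ≡ 1 (mod 4): since gcd(7, 4) = 1, we get a unique residue mod 28.
    Write x = 0 + 7·t and substitute into x ≡ 1 (mod 4): 7·t ≡ 1 − 0 = 1 (mod 4).
    Reduce coefficients mod 4: 3·t ≡ 1 (mod 4).
    The inverse of 3 mod 4 is 3 (since 3·3 = 9 = 2·4 + 1), so t ≡ 3·1 = 3 ≡ 3 (mod 4).
    Then x = 0 + 7·3 = 21, valid modulo lcm(7, 4) = 28: x ≡ 21 (mod 28).
  Combine with x ≡ 10 (mod 11): since gcd(28, 11) = 1, we get a unique residue mod 308.
    Write x = 21 + 28·t and substitute into x ≡ 10 (mod 11): 28·t ≡ 10 − 21 = -11 (mod 11).
    Reduce coefficients mod 11: 6·t ≡ 0 (mod 11).
    The inverse of 6 mod 11 is 2 (since 6·2 = 12 = 1·11 + 1), so t ≡ 2·0 = 0 ≡ 0 (mod 11).
    Then x = 21 + 28·0 = 21, valid modulo lcm(28, 11) = 308: x ≡ 21 (mod 308).
Verify: 21 mod 7 = 0 ✓, 21 mod 4 = 1 ✓, 21 mod 11 = 10 ✓.

x ≡ 21 (mod 308).


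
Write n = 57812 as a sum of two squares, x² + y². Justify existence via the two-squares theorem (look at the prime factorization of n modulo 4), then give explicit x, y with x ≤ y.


Step 1: Factor n = 57812 = 2^2 · 97 · 149.
Step 2: Check the mod-4 condition on each prime factor: 2 = 2 (special); 97 ≡ 1 (mod 4), exponent 1; 149 ≡ 1 (mod 4), exponent 1.
All primes ≡ 3 (mod 4) appear to even exponent (or don't appear), so by the two-squares theorem n IS expressible as a sum of two squares.
Step 3: Build a representation. Group n = k² · m with k = 2 and m = 97 · 149 = 14453 (a product of primes ≡ 1 (mod 4)); a representation of m scales to one of n via (k·x)² + (k·y)² = k²(x² + y²). Each prime p ≡ 1 (mod 4) is itself a sum of two squares; find a² by testing p − a² for a perfect square:
  97: 97 − 1² = 96, 97 − 2² = 93, 97 − 3² = 88, 97 − 4² = 81 = 9² ⇒ 97 = 4² + 9².
  149: 149 − 1² = 148, 149 − 2² = 145, 149 − 3² = 140, 149 − 4² = 133, 149 − 5² = 124, 149 − 6² = 113, 149 − 7² = 100 = 10² ⇒ 149 = 7² + 10².
  Combine using the Brahmagupta–Fibonacci identity (a² + b²)(c² + d²) = (ac − bd)² + (ad + bc)² = (ac + bd)² + (ad − bc)²:
  97 · 149 = 14453: from (4² + 9²)(7² + 10²), take (4·7 − 9·10, 4·10 + 9·7) = (28 − 90, 40 + 63) = (-62, 103); dropping signs (only squares matter) gives (62, 103); check 62² + 103² = 3844 + 10609 = 14453 ✓.
  Scale by k = 2: (2·62, 2·103) = (124, 206).
Step 4: Order so x ≤ y and verify: 124² + 206² = 15376 + 42436 = 57812 = n. ✓

n = 57812 = 124² + 206² (one valid representation with x ≤ y).


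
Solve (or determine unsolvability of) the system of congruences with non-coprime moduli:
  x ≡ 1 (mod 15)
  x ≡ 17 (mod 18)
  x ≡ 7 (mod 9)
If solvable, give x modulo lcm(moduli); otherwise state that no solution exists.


Moduli 15, 18, 9 are not pairwise coprime, so CRT works modulo lcm(m_i) when all pairwise compatibility conditions hold.
Pairwise compatibility: gcd(m_i, m_j) must divide a_i - a_j for every pair.
Merge one congruence at a time:
  Start: x ≡ 1 (mod 15).
  Combine with x ≡ 17 (mod 18): gcd(15, 18) = 3, and 17 - 1 = 16 is NOT divisible by 3.
    ⇒ system is inconsistent (no integer solution).

No solution (the system is inconsistent).


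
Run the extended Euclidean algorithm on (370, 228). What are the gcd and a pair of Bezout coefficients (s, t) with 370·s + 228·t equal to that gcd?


Euclidean algorithm on (370, 228) — divide until remainder is 0:
  370 = 1 · 228 + 142
  228 = 1 · 142 + 86
  142 = 1 · 86 + 56
  86 = 1 · 56 + 30
  56 = 1 · 30 + 26
  30 = 1 · 26 + 4
  26 = 6 · 4 + 2
  4 = 2 · 2 + 0
gcd(370, 228) = 2.
Track Bezout coefficients alongside the remainders: start with r₀ = 370 = a·1 + b·0 (s = 1, t = 0) and r₁ = 228 = a·0 + b·1 (s = 0, t = 1); each new remainder r_{k+1} = r_{k-1} − q_k·r_k inherits s_{k+1} = s_{k-1} − q_k·s_k, t_{k+1} = t_{k-1} − q_k·t_k, so r_k = a·s_k + b·t_k at every step:
  q = 1: r = 142, s = 1 − 1·0 = 1, t = 0 − 1·1 = -1  (check: 370·1 + 228·(-1) = 142)
  q = 1: r = 86, s = 0 − 1·1 = -1, t = 1 − 1·(-1) = 2  (check: 370·(-1) + 228·2 = 86)
  q = 1: r = 56, s = 1 − 1·(-1) = 2, t = -1 − 1·2 = -3  (check: 370·2 + 228·(-3) = 56)
  q = 1: r = 30, s = -1 − 1·2 = -3, t = 2 − 1·(-3) = 5  (check: 370·(-3) + 228·5 = 30)
  q = 1: r = 26, s = 2 − 1·(-3) = 5, t = -3 − 1·5 = -8  (check: 370·5 + 228·(-8) = 26)
  q = 1: r = 4, s = -3 − 1·5 = -8, t = 5 − 1·(-8) = 13  (check: 370·(-8) + 228·13 = 4)
  q = 6: r = 2, s = 5 − 6·(-8) = 53, t = -8 − 6·13 = -86  (check: 370·53 + 228·(-86) = 2)
The row with r = 2 (the gcd) gives the Bezout coefficients s = 53, t = -86.
Result: 370 · (53) + 228 · (-86) = 2.

gcd(370, 228) = 2; s = 53, t = -86 (check: 370·53 + 228·(-86) = 2).


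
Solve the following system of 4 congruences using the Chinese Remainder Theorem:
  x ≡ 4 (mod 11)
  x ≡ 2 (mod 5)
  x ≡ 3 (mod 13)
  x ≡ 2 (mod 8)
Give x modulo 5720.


Product of moduli M = 11 · 5 · 13 · 8 = 5720.
Merge one congruence at a time:
  Start: x ≡ 4 (mod 11).
  Combine with x ≡ 2 (mod 5); new modulus lcm = 55.
    Write x = 4 + 11·t and substitute into x ≡ 2 (mod 5): 11·t ≡ 2 − 4 = -2 (mod 5).
    Reduce coefficients mod 5: 1·t ≡ 3 (mod 5).
    So t ≡ 3 (mod 5).
    Then x = 4 + 11·3 = 37, valid modulo lcm(11, 5) = 55: x ≡ 37 (mod 55).
  Combine with x ≡ 3 (mod 13); new modulus lcm = 715.
    Write x = 37 + 55·t and substitute into x ≡ 3 (mod 13): 55·t ≡ 3 − 37 = -34 (mod 13).
    Reduce coefficients mod 13: 3·t ≡ 5 (mod 13).
    The inverse of 3 mod 13 is 9 (since 3·9 = 27 = 2·13 + 1), so t ≡ 9·5 = 45 ≡ 6 (mod 13).
    Then x = 37 + 55·6 = 367, valid modulo lcm(55, 13) = 715: x ≡ 367 (mod 715).
  Combine with x ≡ 2 (mod 8); new modulus lcm = 5720.
    Write x = 367 + 715·t and substitute into x ≡ 2 (mod 8): 715·t ≡ 2 − 367 = -365 (mod 8).
    Reduce coefficients mod 8: 3·t ≡ 3 (mod 8).
    The inverse of 3 mod 8 is 3 (since 3·3 = 9 = 1·8 + 1), so t ≡ 3·3 = 9 ≡ 1 (mod 8).
    Then x = 367 + 715·1 = 1082, valid modulo lcm(715, 8) = 5720: x ≡ 1082 (mod 5720).
Verify against each original: 1082 mod 11 = 4, 1082 mod 5 = 2, 1082 mod 13 = 3, 1082 mod 8 = 2.

x ≡ 1082 (mod 5720).


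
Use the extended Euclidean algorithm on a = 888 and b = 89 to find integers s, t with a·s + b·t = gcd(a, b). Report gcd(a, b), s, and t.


Euclidean algorithm on (888, 89) — divide until remainder is 0:
  888 = 9 · 89 + 87
  89 = 1 · 87 + 2
  87 = 43 · 2 + 1
  2 = 2 · 1 + 0
gcd(888, 89) = 1.
Track Bezout coefficients alongside the remainders: start with r₀ = 888 = a·1 + b·0 (s = 1, t = 0) and r₁ = 89 = a·0 + b·1 (s = 0, t = 1); each new remainder r_{k+1} = r_{k-1} − q_k·r_k inherits s_{k+1} = s_{k-1} − q_k·s_k, t_{k+1} = t_{k-1} − q_k·t_k, so r_k = a·s_k + b·t_k at every step:
  q = 9: r = 87, s = 1 − 9·0 = 1, t = 0 − 9·1 = -9  (check: 888·1 + 89·(-9) = 87)
  q = 1: r = 2, s = 0 − 1·1 = -1, t = 1 − 1·(-9) = 10  (check: 888·(-1) + 89·10 = 2)
  q = 43: r = 1, s = 1 − 43·(-1) = 44, t = -9 − 43·10 = -439  (check: 888·44 + 89·(-439) = 1)
The row with r = 1 (the gcd) gives the Bezout coefficients s = 44, t = -439.
Result: 888 · (44) + 89 · (-439) = 1.

gcd(888, 89) = 1; s = 44, t = -439 (check: 888·44 + 89·(-439) = 1).


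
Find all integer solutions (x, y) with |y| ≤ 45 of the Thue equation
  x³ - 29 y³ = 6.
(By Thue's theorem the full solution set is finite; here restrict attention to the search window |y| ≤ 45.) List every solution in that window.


The equation is x³ - 29y³ = 6. For fixed y, x³ = 29·y³ + 6, so a solution requires the RHS to be a perfect cube.
Strategy: iterate y from -45 to 45, compute RHS = 29·y³ + 6, and check whether it is a (positive or negative) perfect cube.
Check small values of y:
  y = 0: RHS = 6 is not a perfect cube.
  y = 1: RHS = 35 is not a perfect cube.
  y = -1: RHS = -23 is not a perfect cube.
  y = 2: RHS = 238 is not a perfect cube.
  y = -2: RHS = -226 is not a perfect cube.
  y = 3: RHS = 789 is not a perfect cube.
  y = -3: RHS = -777 is not a perfect cube.
Continuing the search up to |y| = 45 finds no solutions either.
No (x, y) in the scanned range satisfies the equation.

No integer solutions with |y| ≤ 45.


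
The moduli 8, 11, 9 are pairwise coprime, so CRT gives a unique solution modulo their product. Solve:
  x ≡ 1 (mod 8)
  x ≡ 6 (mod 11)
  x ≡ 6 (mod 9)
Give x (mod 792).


Moduli 8, 11, 9 are pairwise coprime; by CRT there is a unique solution modulo M = 8 · 11 · 9 = 792.
Solve pairwise, accumulating the modulus:
  Start with x ≡ 1 (mod 8).
  Combine with x ≡ 6 (mod 11): since gcd(8, 11) = 1, we get a unique residue mod 88.
    Write x = 1 + 8·t and substitute into x ≡ 6 (mod 11): 8·t ≡ 6 − 1 = 5 (mod 11).
    The inverse of 8 mod 11 is 7 (since 8·7 = 56 = 5·11 + 1), so t ≡ 7·5 = 35 ≡ 2 (mod 11).
    Then x = 1 + 8·2 = 17, valid modulo lcm(8, 11) = 88: x ≡ 17 (mod 88).
  Combine with x ≡ 6 (mod 9): since gcd(88, 9) = 1, we get a unique residue mod 792.
    Write x = 17 + 88·t and substitute into x ≡ 6 (mod 9): 88·t ≡ 6 − 17 = -11 (mod 9).
    Reduce coefficients mod 9: 7·t ≡ 7 (mod 9).
    The inverse of 7 mod 9 is 4 (since 7·4 = 28 = 3·9 + 1), so t ≡ 4·7 = 28 ≡ 1 (mod 9).
    Then x = 17 + 88·1 = 105, valid modulo lcm(88, 9) = 792: x ≡ 105 (mod 792).
Verify: 105 mod 8 = 1 ✓, 105 mod 11 = 6 ✓, 105 mod 9 = 6 ✓.

x ≡ 105 (mod 792).


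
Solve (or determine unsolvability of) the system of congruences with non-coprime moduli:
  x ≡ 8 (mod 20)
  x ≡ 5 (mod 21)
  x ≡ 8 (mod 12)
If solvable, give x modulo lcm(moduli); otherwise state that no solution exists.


Moduli 20, 21, 12 are not pairwise coprime, so CRT works modulo lcm(m_i) when all pairwise compatibility conditions hold.
Pairwise compatibility: gcd(m_i, m_j) must divide a_i - a_j for every pair.
Merge one congruence at a time:
  Start: x ≡ 8 (mod 20).
  Combine with x ≡ 5 (mod 21): gcd(20, 21) = 1; 5 - 8 = -3, which IS divisible by 1, so compatible.
    Write x = 8 + 20·t and substitute into x ≡ 5 (mod 21): 20·t ≡ 5 − 8 = -3 (mod 21).
    Reduce coefficients mod 21: 20·t ≡ 18 (mod 21).
    The inverse of 20 mod 21 is 20 (since 20·20 = 400 = 19·21 + 1), so t ≡ 20·18 = 360 ≡ 3 (mod 21).
    Then x = 8 + 20·3 = 68, valid modulo lcm(20, 21) = 420: x ≡ 68 (mod 420).
  Combine with x ≡ 8 (mod 12): gcd(420, 12) = 12; 8 - 68 = -60, which IS divisible by 12, so compatible.
    Write x = 68 + 420·t and substitute into x ≡ 8 (mod 12): 420·t ≡ 8 − 68 = -60 (mod 12).
    Divide the congruence (and modulus) by g = 12: 35·t ≡ -5 (mod 1).
    Modulo 1 every t works; take t = 0.
    Then x = 68 + 420·0 = 68, valid modulo lcm(420, 12) = 420: x ≡ 68 (mod 420).
Verify: 68 mod 20 = 8, 68 mod 21 = 5, 68 mod 12 = 8.

x ≡ 68 (mod 420).


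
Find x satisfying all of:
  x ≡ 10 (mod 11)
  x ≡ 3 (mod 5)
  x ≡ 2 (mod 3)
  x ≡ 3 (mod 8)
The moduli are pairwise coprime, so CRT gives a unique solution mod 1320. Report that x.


Product of moduli M = 11 · 5 · 3 · 8 = 1320.
Merge one congruence at a time:
  Start: x ≡ 10 (mod 11).
  Combine with x ≡ 3 (mod 5); new modulus lcm = 55.
    Write x = 10 + 11·t and substitute into x ≡ 3 (mod 5): 11·t ≡ 3 − 10 = -7 (mod 5).
    Reduce coefficients mod 5: 1·t ≡ 3 (mod 5).
    So t ≡ 3 (mod 5).
    Then x = 10 + 11·3 = 43, valid modulo lcm(11, 5) = 55: x ≡ 43 (mod 55).
  Combine with x ≡ 2 (mod 3); new modulus lcm = 165.
    Write x = 43 + 55·t and substitute into x ≡ 2 (mod 3): 55·t ≡ 2 − 43 = -41 (mod 3).
    Reduce coefficients mod 3: 1·t ≡ 1 (mod 3).
    So t ≡ 1 (mod 3).
    Then x = 43 + 55·1 = 98, valid modulo lcm(55, 3) = 165: x ≡ 98 (mod 165).
  Combine with x ≡ 3 (mod 8); new modulus lcm = 1320.
    Write x = 98 + 165·t and substitute into x ≡ 3 (mod 8): 165·t ≡ 3 − 98 = -95 (mod 8).
    Reduce coefficients mod 8: 5·t ≡ 1 (mod 8).
    The inverse of 5 mod 8 is 5 (since 5·5 = 25 = 3·8 + 1), so t ≡ 5·1 = 5 ≡ 5 (mod 8).
    Then x = 98 + 165·5 = 923, valid modulo lcm(165, 8) = 1320: x ≡ 923 (mod 1320).
Verify against each original: 923 mod 11 = 10, 923 mod 5 = 3, 923 mod 3 = 2, 923 mod 8 = 3.

x ≡ 923 (mod 1320).


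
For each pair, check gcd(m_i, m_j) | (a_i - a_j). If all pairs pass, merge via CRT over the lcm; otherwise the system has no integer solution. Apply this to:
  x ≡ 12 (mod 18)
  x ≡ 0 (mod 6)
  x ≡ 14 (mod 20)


Moduli 18, 6, 20 are not pairwise coprime, so CRT works modulo lcm(m_i) when all pairwise compatibility conditions hold.
Pairwise compatibility: gcd(m_i, m_j) must divide a_i - a_j for every pair.
Merge one congruence at a time:
  Start: x ≡ 12 (mod 18).
  Combine with x ≡ 0 (mod 6): gcd(18, 6) = 6; 0 - 12 = -12, which IS divisible by 6, so compatible.
    Write x = 12 + 18·t and substitute into x ≡ 0 (mod 6): 18·t ≡ 0 − 12 = -12 (mod 6).
    Divide the congruence (and modulus) by g = 6: 3·t ≡ -2 (mod 1).
    Modulo 1 every t works; take t = 0.
    Then x = 12 + 18·0 = 12, valid modulo lcm(18, 6) = 18: x ≡ 12 (mod 18).
  Combine with x ≡ 14 (mod 20): gcd(18, 20) = 2; 14 - 12 = 2, which IS divisible by 2, so compatible.
    Write x = 12 + 18·t and substitute into x ≡ 14 (mod 20): 18·t ≡ 14 − 12 = 2 (mod 20).
    Divide the congruence (and modulus) by g = 2: 9·t ≡ 1 (mod 10).
    The inverse of 9 mod 10 is 9 (since 9·9 = 81 = 8·10 + 1), so t ≡ 9·1 = 9 ≡ 9 (mod 10).
    Then x = 12 + 18·9 = 174, valid modulo lcm(18, 20) = 180: x ≡ 174 (mod 180).
Verify: 174 mod 18 = 12, 174 mod 6 = 0, 174 mod 20 = 14.

x ≡ 174 (mod 180).
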